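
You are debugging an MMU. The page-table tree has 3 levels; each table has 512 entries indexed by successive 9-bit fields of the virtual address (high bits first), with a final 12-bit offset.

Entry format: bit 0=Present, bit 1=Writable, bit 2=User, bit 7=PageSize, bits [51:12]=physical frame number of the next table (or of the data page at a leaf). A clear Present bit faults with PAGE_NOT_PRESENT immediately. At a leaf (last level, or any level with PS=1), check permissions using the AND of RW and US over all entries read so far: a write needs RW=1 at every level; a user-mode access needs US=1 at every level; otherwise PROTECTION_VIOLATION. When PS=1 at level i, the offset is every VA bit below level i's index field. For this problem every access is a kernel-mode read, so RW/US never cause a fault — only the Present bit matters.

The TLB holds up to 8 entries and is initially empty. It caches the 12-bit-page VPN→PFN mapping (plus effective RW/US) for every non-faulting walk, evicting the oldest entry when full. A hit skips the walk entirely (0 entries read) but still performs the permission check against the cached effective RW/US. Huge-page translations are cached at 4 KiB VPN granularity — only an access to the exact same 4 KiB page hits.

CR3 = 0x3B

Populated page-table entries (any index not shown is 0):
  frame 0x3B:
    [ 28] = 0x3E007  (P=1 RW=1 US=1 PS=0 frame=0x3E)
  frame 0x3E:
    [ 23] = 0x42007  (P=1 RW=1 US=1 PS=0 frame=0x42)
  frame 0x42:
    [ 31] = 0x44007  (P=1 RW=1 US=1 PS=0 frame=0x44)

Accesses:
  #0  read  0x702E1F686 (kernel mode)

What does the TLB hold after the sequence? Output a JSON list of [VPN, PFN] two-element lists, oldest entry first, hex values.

Per-access translation:
#0 VA=0x702E1F686 (r,kernel):
  L0: frame=0x3B idx=28 entry=0x3E007 [P=1 RW=1 US=1 PS=0]
  L1: frame=0x3E idx=23 entry=0x42007 [P=1 RW=1 US=1 PS=0]
  L2: frame=0x42 idx=31 entry=0x44007 [P=1 RW=1 US=1 PS=0]
  ⇒ phys 0x44686  [3 reads]

TLB: [["0x702E1F", "0x44"]]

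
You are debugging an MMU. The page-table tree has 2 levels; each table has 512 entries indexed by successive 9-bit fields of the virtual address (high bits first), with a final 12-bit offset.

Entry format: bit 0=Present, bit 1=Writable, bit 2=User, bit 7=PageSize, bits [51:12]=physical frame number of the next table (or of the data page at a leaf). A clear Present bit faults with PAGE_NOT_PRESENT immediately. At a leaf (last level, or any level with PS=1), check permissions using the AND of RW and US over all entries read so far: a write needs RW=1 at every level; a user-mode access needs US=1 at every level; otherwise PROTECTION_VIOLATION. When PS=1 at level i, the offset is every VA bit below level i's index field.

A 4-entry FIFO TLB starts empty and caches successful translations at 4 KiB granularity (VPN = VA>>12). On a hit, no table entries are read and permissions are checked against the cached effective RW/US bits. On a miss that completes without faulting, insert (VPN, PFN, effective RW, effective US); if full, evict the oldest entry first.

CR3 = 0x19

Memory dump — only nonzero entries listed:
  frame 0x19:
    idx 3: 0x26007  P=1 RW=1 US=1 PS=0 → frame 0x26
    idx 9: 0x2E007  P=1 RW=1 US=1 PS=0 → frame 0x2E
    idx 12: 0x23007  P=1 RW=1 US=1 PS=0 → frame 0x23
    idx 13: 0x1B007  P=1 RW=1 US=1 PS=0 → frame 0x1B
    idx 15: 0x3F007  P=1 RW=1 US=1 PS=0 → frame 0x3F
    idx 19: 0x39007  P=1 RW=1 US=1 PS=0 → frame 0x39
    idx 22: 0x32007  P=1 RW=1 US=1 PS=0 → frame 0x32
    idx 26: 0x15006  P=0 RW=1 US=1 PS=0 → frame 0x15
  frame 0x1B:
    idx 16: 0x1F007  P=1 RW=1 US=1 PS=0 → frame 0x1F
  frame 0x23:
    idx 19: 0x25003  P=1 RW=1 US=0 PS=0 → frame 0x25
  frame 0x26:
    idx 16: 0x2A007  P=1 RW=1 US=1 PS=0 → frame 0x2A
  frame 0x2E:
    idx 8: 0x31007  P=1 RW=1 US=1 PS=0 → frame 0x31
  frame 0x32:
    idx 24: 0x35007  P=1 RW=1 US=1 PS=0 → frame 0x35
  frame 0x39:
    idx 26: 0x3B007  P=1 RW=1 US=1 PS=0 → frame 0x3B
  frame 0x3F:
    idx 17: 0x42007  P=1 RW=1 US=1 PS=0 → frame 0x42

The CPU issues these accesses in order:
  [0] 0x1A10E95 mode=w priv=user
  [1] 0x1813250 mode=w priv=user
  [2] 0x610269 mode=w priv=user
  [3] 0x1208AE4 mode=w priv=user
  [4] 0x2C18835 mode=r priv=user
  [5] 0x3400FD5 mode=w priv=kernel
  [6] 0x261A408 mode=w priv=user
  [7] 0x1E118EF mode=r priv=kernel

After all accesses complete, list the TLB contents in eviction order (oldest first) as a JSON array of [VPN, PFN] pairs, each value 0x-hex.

Walk each access:
#0 VA=0x1A10E95 (w,user):
  [0] read 0x19 idx=13: raw=0x1B007 flags P=1 W=1 U=1 S=0
  [1] read 0x1B idx=16: raw=0x1F007 flags P=1 W=1 U=1 S=0
  ✓ 0x1FE95  — 2 lookups
#1 VA=0x1813250 (w,user):
  [0] read 0x19 idx=12: raw=0x23007 flags P=1 W=1 U=1 S=0
  [1] read 0x23 idx=19: raw=0x25003 flags P=1 W=1 U=0 S=0
  ⇒ fault: PROTECTION_VIOLATION  — 2 lookups
#2 VA=0x610269 (w,user):
  [0] read 0x19 idx=3: raw=0x26007 flags P=1 W=1 U=1 S=0
  [1] read 0x26 idx=16: raw=0x2A007 flags P=1 W=1 U=1 S=0
  ✓ 0x2A269  — 2 lookups
#3 VA=0x1208AE4 (w,user):
  [0] read 0x19 idx=9: raw=0x2E007 flags P=1 W=1 U=1 S=0
  [1] read 0x2E idx=8: raw=0x31007 flags P=1 W=1 U=1 S=0
  ✓ 0x31AE4  — 2 lookups
#4 VA=0x2C18835 (r,user):
  [0] read 0x19 idx=22: raw=0x32007 flags P=1 W=1 U=1 S=0
  [1] read 0x32 idx=24: raw=0x35007 flags P=1 W=1 U=1 S=0
  ✓ 0x35835  — 2 lookups
#5 VA=0x3400FD5 (w,kernel):
  [0] read 0x19 idx=26: raw=0x15006 flags P=0 W=1 U=1 S=0
  ⇒ fault: PAGE_NOT_PRESENT  — 1 lookups
#6 VA=0x261A408 (w,user):
  [0] read 0x19 idx=19: raw=0x39007 flags P=1 W=1 U=1 S=0
  [1] read 0x39 idx=26: raw=0x3B007 flags P=1 W=1 U=1 S=0
  ✓ 0x3B408  — 2 lookups
#7 VA=0x1E118EF (r,kernel):
  [0] read 0x19 idx=15: raw=0x3F007 flags P=1 W=1 U=1 S=0
  [1] read 0x3F idx=17: raw=0x42007 flags P=1 W=1 U=1 S=0
  ✓ 0x428EF  — 2 lookups

TLB: [["0x1208", "0x31"], ["0x2C18", "0x35"], ["0x261A", "0x3B"], ["0x1E11", "0x42"]]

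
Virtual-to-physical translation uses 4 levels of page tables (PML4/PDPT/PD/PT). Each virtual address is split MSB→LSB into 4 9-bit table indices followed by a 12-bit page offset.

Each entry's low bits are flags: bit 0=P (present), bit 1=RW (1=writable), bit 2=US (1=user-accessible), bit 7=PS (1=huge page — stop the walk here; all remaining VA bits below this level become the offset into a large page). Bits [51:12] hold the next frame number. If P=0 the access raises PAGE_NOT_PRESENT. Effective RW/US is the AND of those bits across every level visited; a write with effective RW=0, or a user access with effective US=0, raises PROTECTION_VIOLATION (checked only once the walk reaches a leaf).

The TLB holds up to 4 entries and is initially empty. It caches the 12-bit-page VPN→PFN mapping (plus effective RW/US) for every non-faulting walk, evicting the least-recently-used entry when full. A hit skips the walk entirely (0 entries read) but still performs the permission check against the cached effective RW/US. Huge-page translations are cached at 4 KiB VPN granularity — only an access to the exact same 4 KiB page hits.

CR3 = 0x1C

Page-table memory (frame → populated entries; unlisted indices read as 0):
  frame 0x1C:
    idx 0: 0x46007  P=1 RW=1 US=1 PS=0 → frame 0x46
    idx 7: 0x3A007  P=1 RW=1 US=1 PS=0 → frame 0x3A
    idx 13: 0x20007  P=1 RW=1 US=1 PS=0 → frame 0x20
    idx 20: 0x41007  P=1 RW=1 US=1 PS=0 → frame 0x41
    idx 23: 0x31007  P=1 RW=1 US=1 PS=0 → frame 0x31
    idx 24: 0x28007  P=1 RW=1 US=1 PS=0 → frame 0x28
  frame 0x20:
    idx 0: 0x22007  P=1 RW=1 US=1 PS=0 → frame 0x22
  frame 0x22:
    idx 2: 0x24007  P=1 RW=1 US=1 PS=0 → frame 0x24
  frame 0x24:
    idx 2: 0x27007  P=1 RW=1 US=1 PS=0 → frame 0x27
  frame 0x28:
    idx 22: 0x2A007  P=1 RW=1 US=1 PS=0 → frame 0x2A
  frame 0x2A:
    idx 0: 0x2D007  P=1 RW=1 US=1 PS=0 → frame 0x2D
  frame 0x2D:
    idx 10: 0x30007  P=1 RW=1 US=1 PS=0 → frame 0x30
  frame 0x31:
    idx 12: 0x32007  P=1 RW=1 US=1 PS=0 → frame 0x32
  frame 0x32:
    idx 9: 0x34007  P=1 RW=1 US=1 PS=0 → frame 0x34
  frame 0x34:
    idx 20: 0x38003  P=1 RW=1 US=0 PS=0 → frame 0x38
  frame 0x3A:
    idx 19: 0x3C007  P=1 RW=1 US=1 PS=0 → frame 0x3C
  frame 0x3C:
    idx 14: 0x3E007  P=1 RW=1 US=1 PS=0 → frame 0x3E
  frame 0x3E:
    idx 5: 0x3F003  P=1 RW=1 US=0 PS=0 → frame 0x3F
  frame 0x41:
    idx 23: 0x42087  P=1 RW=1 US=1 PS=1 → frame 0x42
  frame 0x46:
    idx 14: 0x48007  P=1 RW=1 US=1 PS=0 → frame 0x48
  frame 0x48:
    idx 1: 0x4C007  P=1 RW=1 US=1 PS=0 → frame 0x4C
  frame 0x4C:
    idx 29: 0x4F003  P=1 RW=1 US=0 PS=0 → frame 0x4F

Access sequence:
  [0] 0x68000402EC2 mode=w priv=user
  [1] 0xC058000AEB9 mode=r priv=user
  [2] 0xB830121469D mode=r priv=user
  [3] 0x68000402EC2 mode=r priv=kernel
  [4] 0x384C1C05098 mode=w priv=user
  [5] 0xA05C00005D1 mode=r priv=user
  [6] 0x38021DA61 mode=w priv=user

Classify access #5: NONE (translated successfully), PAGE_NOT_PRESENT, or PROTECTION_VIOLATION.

Walk each access:
#0 VA=0x68000402EC2 (w,user):
  [0] read 0x1C idx=13: raw=0x20007 flags P=1 W=1 U=1 S=0
  [1] read 0x20 idx=0: raw=0x22007 flags P=1 W=1 U=1 S=0
  [2] read 0x22 idx=2: raw=0x24007 flags P=1 W=1 U=1 S=0
  [3] read 0x24 idx=2: raw=0x27007 flags P=1 W=1 U=1 S=0
  ✓ 0x27EC2  — 4 lookups
#1 VA=0xC058000AEB9 (r,user):
  [0] read 0x1C idx=24: raw=0x28007 flags P=1 W=1 U=1 S=0
  [1] read 0x28 idx=22: raw=0x2A007 flags P=1 W=1 U=1 S=0
  [2] read 0x2A idx=0: raw=0x2D007 flags P=1 W=1 U=1 S=0
  [3] read 0x2D idx=10: raw=0x30007 flags P=1 W=1 U=1 S=0
  ✓ 0x30EB9  — 4 lookups
#2 VA=0xB830121469D (r,user):
  [0] read 0x1C idx=23: raw=0x31007 flags P=1 W=1 U=1 S=0
  [1] read 0x31 idx=12: raw=0x32007 flags P=1 W=1 U=1 S=0
  [2] read 0x32 idx=9: raw=0x34007 flags P=1 W=1 U=1 S=0
  [3] read 0x34 idx=20: raw=0x38003 flags P=1 W=1 U=0 S=0
  → PROTECTION_VIOLATION  (4 entries read)
#3 VA=0x68000402EC2 (r,kernel):
  TLB hit vpn=0x68000402 → PA=0x27EC2
#4 VA=0x384C1C05098 (w,user):
  [0] read 0x1C idx=7: raw=0x3A007 flags P=1 W=1 U=1 S=0
  [1] read 0x3A idx=19: raw=0x3C007 flags P=1 W=1 U=1 S=0
  [2] read 0x3C idx=14: raw=0x3E007 flags P=1 W=1 U=1 S=0
  [3] read 0x3E idx=5: raw=0x3F003 flags P=1 W=1 U=0 S=0
  → PROTECTION_VIOLATION  (4 entries read)
#5 VA=0xA05C00005D1 (r,user):
  [0] read 0x1C idx=20: raw=0x41007 flags P=1 W=1 U=1 S=0
  [1] read 0x41 idx=23: raw=0x42087 flags P=1 W=1 U=1 S=1
  ✓ 0x425D1 (huge @L1)  — 2 lookups
#6 VA=0x38021DA61 (w,user):
  [0] read 0x1C idx=0: raw=0x46007 flags P=1 W=1 U=1 S=0
  [1] read 0x46 idx=14: raw=0x48007 flags P=1 W=1 U=1 S=0
  [2] read 0x48 idx=1: raw=0x4C007 flags P=1 W=1 U=1 S=0
  [3] read 0x4C idx=29: raw=0x4F003 flags P=1 W=1 U=0 S=0
  → PROTECTION_VIOLATION  (4 entries read)

Access #5 fault: NONE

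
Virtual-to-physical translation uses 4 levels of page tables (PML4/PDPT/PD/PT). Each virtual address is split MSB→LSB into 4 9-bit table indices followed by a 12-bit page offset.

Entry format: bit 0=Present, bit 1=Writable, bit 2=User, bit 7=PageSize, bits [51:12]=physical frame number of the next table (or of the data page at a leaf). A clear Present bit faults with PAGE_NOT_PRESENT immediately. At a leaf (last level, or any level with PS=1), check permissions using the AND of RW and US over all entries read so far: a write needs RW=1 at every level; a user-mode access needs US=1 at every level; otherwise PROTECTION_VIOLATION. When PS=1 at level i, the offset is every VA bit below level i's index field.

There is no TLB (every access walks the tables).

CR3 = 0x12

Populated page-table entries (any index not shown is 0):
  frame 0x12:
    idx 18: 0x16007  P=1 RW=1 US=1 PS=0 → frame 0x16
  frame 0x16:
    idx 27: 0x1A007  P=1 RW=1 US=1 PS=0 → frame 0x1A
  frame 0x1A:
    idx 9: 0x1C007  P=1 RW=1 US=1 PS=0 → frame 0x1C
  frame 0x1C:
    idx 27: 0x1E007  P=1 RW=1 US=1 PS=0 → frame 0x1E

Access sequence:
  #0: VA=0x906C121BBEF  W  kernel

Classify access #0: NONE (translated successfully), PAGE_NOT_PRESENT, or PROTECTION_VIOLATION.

Walk each access:
#0 VA=0x906C121BBEF (w,kernel):
  L0: frame=0x12 idx=18 entry=0x16007 [P=1 RW=1 US=1 PS=0]
  L1: frame=0x16 idx=27 entry=0x1A007 [P=1 RW=1 US=1 PS=0]
  L2: frame=0x1A idx=9 entry=0x1C007 [P=1 RW=1 US=1 PS=0]
  L3: frame=0x1C idx=27 entry=0x1E007 [P=1 RW=1 US=1 PS=0]
  ✓ 0x1EBEF  — 4 lookups

Access #0 fault: NONE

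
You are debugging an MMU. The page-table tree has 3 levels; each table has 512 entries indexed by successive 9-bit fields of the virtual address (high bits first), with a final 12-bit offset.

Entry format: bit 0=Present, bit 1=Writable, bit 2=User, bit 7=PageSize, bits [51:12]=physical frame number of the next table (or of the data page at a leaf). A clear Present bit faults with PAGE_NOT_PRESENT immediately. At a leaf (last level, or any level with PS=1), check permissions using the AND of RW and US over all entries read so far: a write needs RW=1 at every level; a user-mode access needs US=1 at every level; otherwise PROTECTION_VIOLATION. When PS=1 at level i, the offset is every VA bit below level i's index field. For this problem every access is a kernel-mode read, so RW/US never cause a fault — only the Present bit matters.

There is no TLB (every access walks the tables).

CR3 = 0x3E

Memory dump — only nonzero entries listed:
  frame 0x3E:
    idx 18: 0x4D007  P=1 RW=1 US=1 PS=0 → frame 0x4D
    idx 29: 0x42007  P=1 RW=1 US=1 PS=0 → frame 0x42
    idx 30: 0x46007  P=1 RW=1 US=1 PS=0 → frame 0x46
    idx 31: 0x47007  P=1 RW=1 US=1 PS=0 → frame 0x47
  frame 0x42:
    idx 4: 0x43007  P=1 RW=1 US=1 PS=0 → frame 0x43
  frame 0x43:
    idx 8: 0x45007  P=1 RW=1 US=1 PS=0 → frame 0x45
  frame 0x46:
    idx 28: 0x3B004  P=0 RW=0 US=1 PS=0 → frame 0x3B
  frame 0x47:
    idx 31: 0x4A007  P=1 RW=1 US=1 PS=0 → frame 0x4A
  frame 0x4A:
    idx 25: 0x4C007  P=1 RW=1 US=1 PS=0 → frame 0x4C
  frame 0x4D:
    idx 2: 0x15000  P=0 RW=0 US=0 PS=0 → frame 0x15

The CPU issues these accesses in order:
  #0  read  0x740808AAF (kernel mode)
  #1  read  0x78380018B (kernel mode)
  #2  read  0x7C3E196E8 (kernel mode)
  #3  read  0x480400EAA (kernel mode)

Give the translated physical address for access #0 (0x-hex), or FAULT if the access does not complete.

Trace:
#0 VA=0x740808AAF (r,kernel):
  [0] read 0x3E idx=29: raw=0x42007 flags P=1 W=1 U=1 S=0
  [1] read 0x42 idx=4: raw=0x43007 flags P=1 W=1 U=1 S=0
  [2] read 0x43 idx=8: raw=0x45007 flags P=1 W=1 U=1 S=0
  ✓ 0x45AAF  — 3 lookups
#1 VA=0x78380018B (r,kernel):
  [0] read 0x3E idx=30: raw=0x46007 flags P=1 W=1 U=1 S=0
  [1] read 0x46 idx=28: raw=0x3B004 flags P=0 W=0 U=1 S=0
  ⇒ fault: PAGE_NOT_PRESENT  — 2 lookups
#2 VA=0x7C3E196E8 (r,kernel):
  [0] read 0x3E idx=31: raw=0x47007 flags P=1 W=1 U=1 S=0
  [1] read 0x47 idx=31: raw=0x4A007 flags P=1 W=1 U=1 S=0
  [2] read 0x4A idx=25: raw=0x4C007 flags P=1 W=1 U=1 S=0
  ✓ 0x4C6E8  — 3 lookups
#3 VA=0x480400EAA (r,kernel):
  [0] read 0x3E idx=18: raw=0x4D007 flags P=1 W=1 U=1 S=0
  [1] read 0x4D idx=2: raw=0x15000 flags P=0 W=0 U=0 S=0
  ⇒ fault: PAGE_NOT_PRESENT  — 2 lookups

Access #0 PA: 0x45AAF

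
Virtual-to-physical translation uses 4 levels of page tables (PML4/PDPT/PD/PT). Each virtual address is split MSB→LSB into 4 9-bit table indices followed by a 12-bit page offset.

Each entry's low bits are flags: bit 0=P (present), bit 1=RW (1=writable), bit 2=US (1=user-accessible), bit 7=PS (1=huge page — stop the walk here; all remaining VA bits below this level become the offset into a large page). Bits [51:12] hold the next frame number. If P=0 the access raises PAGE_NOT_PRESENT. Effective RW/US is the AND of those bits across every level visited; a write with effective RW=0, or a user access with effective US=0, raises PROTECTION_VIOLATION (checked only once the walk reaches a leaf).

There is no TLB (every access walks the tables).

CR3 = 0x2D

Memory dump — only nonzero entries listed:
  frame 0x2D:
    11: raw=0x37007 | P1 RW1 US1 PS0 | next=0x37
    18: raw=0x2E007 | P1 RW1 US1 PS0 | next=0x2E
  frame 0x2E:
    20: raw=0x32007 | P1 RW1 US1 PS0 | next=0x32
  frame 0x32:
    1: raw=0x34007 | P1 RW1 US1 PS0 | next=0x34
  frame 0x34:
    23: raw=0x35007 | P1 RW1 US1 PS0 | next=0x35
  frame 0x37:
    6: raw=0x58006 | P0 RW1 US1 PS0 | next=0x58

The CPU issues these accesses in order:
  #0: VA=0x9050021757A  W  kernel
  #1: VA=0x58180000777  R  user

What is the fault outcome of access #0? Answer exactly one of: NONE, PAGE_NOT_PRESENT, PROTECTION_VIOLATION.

Per-access translation:
#0 VA=0x9050021757A (w,kernel):
  [0] read 0x2D idx=18: raw=0x2E007 flags P=1 W=1 U=1 S=0
  [1] read 0x2E idx=20: raw=0x32007 flags P=1 W=1 U=1 S=0
  [2] read 0x32 idx=1: raw=0x34007 flags P=1 W=1 U=1 S=0
  [3] read 0x34 idx=23: raw=0x35007 flags P=1 W=1 U=1 S=0
  ✓ 0x3557A  — 4 lookups
#1 VA=0x58180000777 (r,user):
  [0] read 0x2D idx=11: raw=0x37007 flags P=1 W=1 U=1 S=0
  [1] read 0x37 idx=6: raw=0x58006 flags P=0 W=1 U=1 S=0
  ✗ PAGE_NOT_PRESENT  [2 reads]

Access #0 fault: NONE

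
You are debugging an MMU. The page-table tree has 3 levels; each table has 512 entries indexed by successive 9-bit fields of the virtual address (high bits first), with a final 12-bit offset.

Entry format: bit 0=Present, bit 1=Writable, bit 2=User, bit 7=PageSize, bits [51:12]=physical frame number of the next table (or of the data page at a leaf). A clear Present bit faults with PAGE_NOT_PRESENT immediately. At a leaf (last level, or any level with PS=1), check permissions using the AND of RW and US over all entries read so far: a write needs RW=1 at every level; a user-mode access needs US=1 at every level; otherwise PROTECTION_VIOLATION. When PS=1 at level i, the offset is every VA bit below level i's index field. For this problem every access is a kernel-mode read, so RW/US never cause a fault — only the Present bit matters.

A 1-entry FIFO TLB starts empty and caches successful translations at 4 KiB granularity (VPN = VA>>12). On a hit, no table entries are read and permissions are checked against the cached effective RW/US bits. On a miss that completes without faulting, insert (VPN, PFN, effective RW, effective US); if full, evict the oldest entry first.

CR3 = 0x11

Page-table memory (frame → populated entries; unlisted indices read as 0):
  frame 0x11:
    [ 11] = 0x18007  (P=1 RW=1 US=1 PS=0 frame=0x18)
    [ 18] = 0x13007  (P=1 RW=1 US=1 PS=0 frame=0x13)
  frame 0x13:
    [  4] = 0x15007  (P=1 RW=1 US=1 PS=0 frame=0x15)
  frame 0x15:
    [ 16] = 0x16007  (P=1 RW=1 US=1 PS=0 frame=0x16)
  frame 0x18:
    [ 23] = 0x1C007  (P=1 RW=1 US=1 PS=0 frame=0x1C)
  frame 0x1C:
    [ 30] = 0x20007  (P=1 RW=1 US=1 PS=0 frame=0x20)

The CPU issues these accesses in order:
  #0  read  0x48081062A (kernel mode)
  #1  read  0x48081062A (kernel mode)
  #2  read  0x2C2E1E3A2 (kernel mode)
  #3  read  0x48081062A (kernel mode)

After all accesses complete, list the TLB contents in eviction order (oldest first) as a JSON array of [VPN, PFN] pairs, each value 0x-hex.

Trace:
#0 VA=0x48081062A (r,kernel):
  [0] read 0x11 idx=18: raw=0x13007 flags P=1 W=1 U=1 S=0
  [1] read 0x13 idx=4: raw=0x15007 flags P=1 W=1 U=1 S=0
  [2] read 0x15 idx=16: raw=0x16007 flags P=1 W=1 U=1 S=0
  → PA=0x1662A  (3 entries read)
#1 VA=0x48081062A (r,kernel):
  TLB hit vpn=0x480810 → PA=0x1662A
#2 VA=0x2C2E1E3A2 (r,kernel):
  [0] read 0x11 idx=11: raw=0x18007 flags P=1 W=1 U=1 S=0
  [1] read 0x18 idx=23: raw=0x1C007 flags P=1 W=1 U=1 S=0
  [2] read 0x1C idx=30: raw=0x20007 flags P=1 W=1 U=1 S=0
  → PA=0x203A2  (3 entries read)
#3 VA=0x48081062A (r,kernel):
  [0] read 0x11 idx=18: raw=0x13007 flags P=1 W=1 U=1 S=0
  [1] read 0x13 idx=4: raw=0x15007 flags P=1 W=1 U=1 S=0
  [2] read 0x15 idx=16: raw=0x16007 flags P=1 W=1 U=1 S=0
  → PA=0x1662A  (3 entries read)

TLB: [["0x480810", "0x16"]]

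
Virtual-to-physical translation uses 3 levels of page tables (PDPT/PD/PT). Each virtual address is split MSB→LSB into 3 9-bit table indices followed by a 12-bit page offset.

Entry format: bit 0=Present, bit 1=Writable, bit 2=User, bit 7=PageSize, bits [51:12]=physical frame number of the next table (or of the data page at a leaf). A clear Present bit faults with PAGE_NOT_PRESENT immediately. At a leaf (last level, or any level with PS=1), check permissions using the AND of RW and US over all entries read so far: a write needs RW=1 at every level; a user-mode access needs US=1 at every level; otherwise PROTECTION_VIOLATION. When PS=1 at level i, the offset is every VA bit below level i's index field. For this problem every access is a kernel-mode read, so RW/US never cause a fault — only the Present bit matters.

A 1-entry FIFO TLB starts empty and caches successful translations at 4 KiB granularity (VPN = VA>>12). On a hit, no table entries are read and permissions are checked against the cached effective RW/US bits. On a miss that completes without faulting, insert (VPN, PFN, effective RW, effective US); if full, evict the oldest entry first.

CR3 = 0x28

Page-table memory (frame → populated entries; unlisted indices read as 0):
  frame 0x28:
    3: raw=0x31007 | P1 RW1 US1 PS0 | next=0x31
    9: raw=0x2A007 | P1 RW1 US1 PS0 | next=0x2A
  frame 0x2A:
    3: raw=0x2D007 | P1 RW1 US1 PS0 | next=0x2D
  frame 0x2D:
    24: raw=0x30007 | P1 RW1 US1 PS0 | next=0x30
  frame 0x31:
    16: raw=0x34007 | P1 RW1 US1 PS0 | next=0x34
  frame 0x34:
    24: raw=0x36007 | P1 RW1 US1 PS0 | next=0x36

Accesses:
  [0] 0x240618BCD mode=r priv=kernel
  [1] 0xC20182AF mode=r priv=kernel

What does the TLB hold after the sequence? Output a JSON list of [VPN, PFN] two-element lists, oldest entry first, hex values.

Trace:
#0 VA=0x240618BCD (r,kernel):
  L0: frame=0x28 idx=9 entry=0x2A007 [P=1 RW=1 US=1 PS=0]
  L1: frame=0x2A idx=3 entry=0x2D007 [P=1 RW=1 US=1 PS=0]
  L2: frame=0x2D idx=24 entry=0x30007 [P=1 RW=1 US=1 PS=0]
  → PA=0x30BCD  (3 entries read)
#1 VA=0xC20182AF (r,kernel):
  L0: frame=0x28 idx=3 entry=0x31007 [P=1 RW=1 US=1 PS=0]
  L1: frame=0x31 idx=16 entry=0x34007 [P=1 RW=1 US=1 PS=0]
  L2: frame=0x34 idx=24 entry=0x36007 [P=1 RW=1 US=1 PS=0]
  → PA=0x362AF  (3 entries read)

TLB: [["0xC2018", "0x36"]]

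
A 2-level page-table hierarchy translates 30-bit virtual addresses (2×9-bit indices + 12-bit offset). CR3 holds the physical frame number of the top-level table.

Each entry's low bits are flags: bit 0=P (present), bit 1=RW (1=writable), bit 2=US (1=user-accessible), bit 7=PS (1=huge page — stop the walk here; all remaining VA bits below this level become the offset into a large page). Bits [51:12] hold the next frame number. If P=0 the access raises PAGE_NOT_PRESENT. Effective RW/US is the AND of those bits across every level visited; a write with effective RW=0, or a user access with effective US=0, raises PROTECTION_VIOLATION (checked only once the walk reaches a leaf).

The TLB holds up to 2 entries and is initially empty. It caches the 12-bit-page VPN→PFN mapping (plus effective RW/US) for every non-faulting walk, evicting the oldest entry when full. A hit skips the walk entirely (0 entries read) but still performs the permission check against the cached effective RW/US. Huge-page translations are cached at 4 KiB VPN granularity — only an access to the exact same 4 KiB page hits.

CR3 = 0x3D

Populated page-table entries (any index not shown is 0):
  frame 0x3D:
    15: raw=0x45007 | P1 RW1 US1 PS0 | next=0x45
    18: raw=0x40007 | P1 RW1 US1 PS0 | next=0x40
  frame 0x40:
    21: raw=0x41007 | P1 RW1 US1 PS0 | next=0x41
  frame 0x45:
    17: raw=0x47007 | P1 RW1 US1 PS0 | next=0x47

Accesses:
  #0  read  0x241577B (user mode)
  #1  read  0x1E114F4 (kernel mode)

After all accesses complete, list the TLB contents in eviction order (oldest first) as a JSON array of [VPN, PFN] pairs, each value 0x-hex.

Trace:
#0 VA=0x241577B (r,user):
  L0 @0x3D[18] → 0x40007  P=1,RW=1,US=1,PS=0
  L1 @0x40[21] → 0x41007  P=1,RW=1,US=1,PS=0
  → PA=0x4177B  (2 entries read)
#1 VA=0x1E114F4 (r,kernel):
  L0 @0x3D[15] → 0x45007  P=1,RW=1,US=1,PS=0
  L1 @0x45[17] → 0x47007  P=1,RW=1,US=1,PS=0
  → PA=0x474F4  (2 entries read)

TLB: [["0x2415", "0x41"], ["0x1E11", "0x47"]]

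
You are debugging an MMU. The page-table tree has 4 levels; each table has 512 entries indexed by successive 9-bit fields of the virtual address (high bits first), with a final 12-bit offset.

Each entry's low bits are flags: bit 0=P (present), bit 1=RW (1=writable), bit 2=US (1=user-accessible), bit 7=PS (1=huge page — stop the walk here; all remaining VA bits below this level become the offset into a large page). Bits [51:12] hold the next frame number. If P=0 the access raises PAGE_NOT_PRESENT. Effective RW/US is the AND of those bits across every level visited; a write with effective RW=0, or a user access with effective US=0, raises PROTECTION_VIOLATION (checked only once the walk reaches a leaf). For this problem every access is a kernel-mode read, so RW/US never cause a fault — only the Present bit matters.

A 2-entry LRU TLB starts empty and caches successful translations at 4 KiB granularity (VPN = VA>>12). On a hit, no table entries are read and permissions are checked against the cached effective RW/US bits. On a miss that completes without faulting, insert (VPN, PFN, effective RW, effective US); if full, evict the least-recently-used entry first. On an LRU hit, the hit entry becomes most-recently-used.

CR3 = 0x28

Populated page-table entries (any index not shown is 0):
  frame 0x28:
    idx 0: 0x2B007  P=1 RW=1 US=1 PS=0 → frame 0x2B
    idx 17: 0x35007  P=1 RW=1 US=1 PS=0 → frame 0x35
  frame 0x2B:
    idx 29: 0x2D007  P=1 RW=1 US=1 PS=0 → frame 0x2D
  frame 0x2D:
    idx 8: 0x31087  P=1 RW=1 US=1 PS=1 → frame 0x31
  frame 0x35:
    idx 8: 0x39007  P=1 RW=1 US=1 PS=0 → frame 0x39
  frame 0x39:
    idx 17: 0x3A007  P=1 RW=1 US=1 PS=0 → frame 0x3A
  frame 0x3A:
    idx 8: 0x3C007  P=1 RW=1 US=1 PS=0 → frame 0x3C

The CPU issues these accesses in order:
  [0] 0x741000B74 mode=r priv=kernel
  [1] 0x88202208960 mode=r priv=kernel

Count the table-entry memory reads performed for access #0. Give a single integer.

Trace:
#0 VA=0x741000B74 (r,kernel):
  L0 @0x28[0] → 0x2B007  P=1,RW=1,US=1,PS=0
  L1 @0x2B[29] → 0x2D007  P=1,RW=1,US=1,PS=0
  L2 @0x2D[8] → 0x31087  P=1,RW=1,US=1,PS=1
  ⇒ phys 0x31B74 (huge @L2)  [3 reads]
#1 VA=0x88202208960 (r,kernel):
  L0 @0x28[17] → 0x35007  P=1,RW=1,US=1,PS=0
  L1 @0x35[8] → 0x39007  P=1,RW=1,US=1,PS=0
  L2 @0x39[17] → 0x3A007  P=1,RW=1,US=1,PS=0
  L3 @0x3A[8] → 0x3C007  P=1,RW=1,US=1,PS=0
  ⇒ phys 0x3C960  [4 reads]

Entries read for #0: 3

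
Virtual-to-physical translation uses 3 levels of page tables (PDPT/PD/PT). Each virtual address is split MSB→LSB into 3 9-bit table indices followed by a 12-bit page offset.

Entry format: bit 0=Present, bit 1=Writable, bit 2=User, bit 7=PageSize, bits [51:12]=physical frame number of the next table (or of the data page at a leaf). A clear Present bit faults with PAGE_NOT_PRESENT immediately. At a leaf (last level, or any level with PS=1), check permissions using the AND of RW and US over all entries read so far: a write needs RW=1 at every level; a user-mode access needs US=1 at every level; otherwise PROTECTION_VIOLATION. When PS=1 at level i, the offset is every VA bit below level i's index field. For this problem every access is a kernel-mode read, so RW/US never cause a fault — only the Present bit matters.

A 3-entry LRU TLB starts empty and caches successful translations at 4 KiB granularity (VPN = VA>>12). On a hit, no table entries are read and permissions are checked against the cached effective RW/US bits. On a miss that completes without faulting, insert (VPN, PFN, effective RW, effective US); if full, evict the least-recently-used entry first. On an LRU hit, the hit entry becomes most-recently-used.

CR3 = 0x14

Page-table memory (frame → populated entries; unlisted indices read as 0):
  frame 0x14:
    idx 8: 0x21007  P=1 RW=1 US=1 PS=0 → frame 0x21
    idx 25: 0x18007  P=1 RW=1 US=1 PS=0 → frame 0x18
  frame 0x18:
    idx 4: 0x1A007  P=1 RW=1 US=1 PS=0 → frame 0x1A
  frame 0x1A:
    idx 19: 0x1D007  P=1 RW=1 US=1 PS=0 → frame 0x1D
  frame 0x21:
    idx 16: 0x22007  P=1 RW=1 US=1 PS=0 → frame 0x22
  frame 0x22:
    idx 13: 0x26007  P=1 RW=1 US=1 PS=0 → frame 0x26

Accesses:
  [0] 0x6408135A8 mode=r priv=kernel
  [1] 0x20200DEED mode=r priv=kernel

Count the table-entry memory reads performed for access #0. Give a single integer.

Per-access translation:
#0 VA=0x6408135A8 (r,kernel):
  [0] read 0x14 idx=25: raw=0x18007 flags P=1 W=1 U=1 S=0
  [1] read 0x18 idx=4: raw=0x1A007 flags P=1 W=1 U=1 S=0
  [2] read 0x1A idx=19: raw=0x1D007 flags P=1 W=1 U=1 S=0
  ⇒ phys 0x1D5A8  [3 reads]
#1 VA=0x20200DEED (r,kernel):
  [0] read 0x14 idx=8: raw=0x21007 flags P=1 W=1 U=1 S=0
  [1] read 0x21 idx=16: raw=0x22007 flags P=1 W=1 U=1 S=0
  [2] read 0x22 idx=13: raw=0x26007 flags P=1 W=1 U=1 S=0
  ⇒ phys 0x26EED  [3 reads]

Entries read for #0: 3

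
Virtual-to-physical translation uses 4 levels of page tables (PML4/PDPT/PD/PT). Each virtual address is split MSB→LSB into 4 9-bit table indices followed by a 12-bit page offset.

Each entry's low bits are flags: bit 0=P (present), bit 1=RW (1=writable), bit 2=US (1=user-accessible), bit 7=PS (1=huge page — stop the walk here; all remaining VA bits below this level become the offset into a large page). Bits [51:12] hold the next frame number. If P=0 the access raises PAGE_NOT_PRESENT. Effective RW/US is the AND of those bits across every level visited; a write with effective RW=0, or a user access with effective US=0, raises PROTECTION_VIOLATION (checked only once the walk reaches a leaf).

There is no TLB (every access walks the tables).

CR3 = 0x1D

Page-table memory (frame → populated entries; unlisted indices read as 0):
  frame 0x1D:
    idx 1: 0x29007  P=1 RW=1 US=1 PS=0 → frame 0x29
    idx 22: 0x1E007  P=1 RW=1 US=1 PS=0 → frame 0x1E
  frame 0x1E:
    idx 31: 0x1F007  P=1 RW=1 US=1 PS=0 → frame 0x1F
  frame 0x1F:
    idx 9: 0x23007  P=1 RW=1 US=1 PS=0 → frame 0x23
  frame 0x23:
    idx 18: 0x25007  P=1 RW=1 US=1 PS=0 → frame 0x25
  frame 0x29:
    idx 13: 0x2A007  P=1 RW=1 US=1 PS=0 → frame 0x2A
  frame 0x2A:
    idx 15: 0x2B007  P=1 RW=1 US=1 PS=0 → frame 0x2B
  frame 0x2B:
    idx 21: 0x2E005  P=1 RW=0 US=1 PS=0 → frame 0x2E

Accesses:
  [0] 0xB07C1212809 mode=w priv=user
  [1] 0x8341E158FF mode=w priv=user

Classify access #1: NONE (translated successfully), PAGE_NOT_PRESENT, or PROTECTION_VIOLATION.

Per-access translation:
#0 VA=0xB07C1212809 (w,user):
  L0 @0x1D[22] → 0x1E007  P=1,RW=1,US=1,PS=0
  L1 @0x1E[31] → 0x1F007  P=1,RW=1,US=1,PS=0
  L2 @0x1F[9] → 0x23007  P=1,RW=1,US=1,PS=0
  L3 @0x23[18] → 0x25007  P=1,RW=1,US=1,PS=0
  → PA=0x25809  (4 entries read)
#1 VA=0x8341E158FF (w,user):
  L0 @0x1D[1] → 0x29007  P=1,RW=1,US=1,PS=0
  L1 @0x29[13] → 0x2A007  P=1,RW=1,US=1,PS=0
  L2 @0x2A[15] → 0x2B007  P=1,RW=1,US=1,PS=0
  L3 @0x2B[21] → 0x2E005  P=1,RW=0,US=1,PS=0
  → PROTECTION_VIOLATION  (4 entries read)

Access #1 fault: PROTECTION_VIOLATION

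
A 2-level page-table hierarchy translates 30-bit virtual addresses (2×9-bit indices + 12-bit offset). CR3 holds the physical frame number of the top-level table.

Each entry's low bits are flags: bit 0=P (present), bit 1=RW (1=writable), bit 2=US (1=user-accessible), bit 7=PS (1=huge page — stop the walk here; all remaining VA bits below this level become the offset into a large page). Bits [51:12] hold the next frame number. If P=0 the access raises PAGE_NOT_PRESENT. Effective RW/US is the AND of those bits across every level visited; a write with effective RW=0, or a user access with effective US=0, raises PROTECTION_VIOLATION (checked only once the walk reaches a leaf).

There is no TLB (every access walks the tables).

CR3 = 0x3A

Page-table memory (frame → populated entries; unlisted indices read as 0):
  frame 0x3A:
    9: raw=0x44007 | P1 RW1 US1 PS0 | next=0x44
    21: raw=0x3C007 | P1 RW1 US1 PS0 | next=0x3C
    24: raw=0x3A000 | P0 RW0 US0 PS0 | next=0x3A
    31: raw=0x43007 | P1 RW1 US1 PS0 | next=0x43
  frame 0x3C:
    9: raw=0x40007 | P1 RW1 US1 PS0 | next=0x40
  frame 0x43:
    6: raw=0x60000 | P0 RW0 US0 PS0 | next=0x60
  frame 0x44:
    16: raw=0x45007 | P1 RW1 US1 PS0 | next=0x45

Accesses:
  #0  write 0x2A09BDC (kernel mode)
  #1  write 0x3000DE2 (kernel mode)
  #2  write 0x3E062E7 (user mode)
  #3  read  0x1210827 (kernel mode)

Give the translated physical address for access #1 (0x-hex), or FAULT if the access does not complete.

Trace:
#0 VA=0x2A09BDC (w,kernel):
  [0] read 0x3A idx=21: raw=0x3C007 flags P=1 W=1 U=1 S=0
  [1] read 0x3C idx=9: raw=0x40007 flags P=1 W=1 U=1 S=0
  ✓ 0x40BDC  — 2 lookups
#1 VA=0x3000DE2 (w,kernel):
  [0] read 0x3A idx=24: raw=0x3A000 flags P=0 W=0 U=0 S=0
  ✗ PAGE_NOT_PRESENT  [1 reads]
#2 VA=0x3E062E7 (w,user):
  [0] read 0x3A idx=31: raw=0x43007 flags P=1 W=1 U=1 S=0
  [1] read 0x43 idx=6: raw=0x60000 flags P=0 W=0 U=0 S=0
  ✗ PAGE_NOT_PRESENT  [2 reads]
#3 VA=0x1210827 (r,kernel):
  [0] read 0x3A idx=9: raw=0x44007 flags P=1 W=1 U=1 S=0
  [1] read 0x44 idx=16: raw=0x45007 flags P=1 W=1 U=1 S=0
  ✓ 0x45827  — 2 lookups

Access #1 PA: FAULT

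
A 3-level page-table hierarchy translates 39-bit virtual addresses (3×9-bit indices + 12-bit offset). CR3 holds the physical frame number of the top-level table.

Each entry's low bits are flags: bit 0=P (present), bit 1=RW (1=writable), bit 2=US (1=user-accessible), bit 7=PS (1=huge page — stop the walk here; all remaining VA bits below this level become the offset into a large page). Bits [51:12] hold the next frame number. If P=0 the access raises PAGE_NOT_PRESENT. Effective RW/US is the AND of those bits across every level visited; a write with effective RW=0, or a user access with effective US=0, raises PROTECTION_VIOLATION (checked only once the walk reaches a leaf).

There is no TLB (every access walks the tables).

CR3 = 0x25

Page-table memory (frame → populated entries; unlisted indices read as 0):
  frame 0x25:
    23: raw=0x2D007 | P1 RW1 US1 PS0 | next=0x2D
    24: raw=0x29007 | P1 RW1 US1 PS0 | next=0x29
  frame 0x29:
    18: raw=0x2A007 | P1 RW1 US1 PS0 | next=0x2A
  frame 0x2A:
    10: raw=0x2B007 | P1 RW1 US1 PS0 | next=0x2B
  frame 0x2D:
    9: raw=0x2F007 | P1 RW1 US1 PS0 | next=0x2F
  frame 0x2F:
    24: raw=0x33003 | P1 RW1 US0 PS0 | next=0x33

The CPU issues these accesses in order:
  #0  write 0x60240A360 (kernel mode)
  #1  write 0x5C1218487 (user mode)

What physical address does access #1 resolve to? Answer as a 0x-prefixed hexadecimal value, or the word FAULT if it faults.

Per-access translation:
#0 VA=0x60240A360 (w,kernel):
  L0: frame=0x25 idx=24 entry=0x29007 [P=1 RW=1 US=1 PS=0]
  L1: frame=0x29 idx=18 entry=0x2A007 [P=1 RW=1 US=1 PS=0]
  L2: frame=0x2A idx=10 entry=0x2B007 [P=1 RW=1 US=1 PS=0]
  → PA=0x2B360  (3 entries read)
#1 VA=0x5C1218487 (w,user):
  L0: frame=0x25 idx=23 entry=0x2D007 [P=1 RW=1 US=1 PS=0]
  L1: frame=0x2D idx=9 entry=0x2F007 [P=1 RW=1 US=1 PS=0]
  L2: frame=0x2F idx=24 entry=0x33003 [P=1 RW=1 US=0 PS=0]
  ⇒ fault: PROTECTION_VIOLATION  — 3 lookups

Access #1 PA: FAULT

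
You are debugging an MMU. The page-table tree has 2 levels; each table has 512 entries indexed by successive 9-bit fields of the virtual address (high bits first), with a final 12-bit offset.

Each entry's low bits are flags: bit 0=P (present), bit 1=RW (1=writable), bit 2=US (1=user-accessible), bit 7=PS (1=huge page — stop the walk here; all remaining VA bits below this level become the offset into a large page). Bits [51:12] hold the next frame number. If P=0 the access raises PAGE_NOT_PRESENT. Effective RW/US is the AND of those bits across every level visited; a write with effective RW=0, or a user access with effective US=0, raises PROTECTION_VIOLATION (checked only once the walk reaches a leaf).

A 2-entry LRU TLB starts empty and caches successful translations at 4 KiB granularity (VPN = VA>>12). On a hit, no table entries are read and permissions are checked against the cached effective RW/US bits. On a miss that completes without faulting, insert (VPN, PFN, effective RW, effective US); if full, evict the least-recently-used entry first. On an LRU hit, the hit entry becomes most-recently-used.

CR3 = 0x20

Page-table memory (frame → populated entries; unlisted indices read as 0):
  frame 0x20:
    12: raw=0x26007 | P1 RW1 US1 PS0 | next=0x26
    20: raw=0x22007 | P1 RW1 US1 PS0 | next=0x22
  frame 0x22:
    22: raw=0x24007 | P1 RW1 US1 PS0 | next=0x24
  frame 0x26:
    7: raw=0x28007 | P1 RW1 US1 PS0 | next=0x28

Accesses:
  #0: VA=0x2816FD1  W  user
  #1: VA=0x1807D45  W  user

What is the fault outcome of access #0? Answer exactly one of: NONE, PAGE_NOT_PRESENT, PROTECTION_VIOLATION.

Per-access translation:
#0 VA=0x2816FD1 (w,user):
  L0 @0x20[20] → 0x22007  P=1,RW=1,US=1,PS=0
  L1 @0x22[22] → 0x24007  P=1,RW=1,US=1,PS=0
  ✓ 0x24FD1  — 2 lookups
#1 VA=0x1807D45 (w,user):
  L0 @0x20[12] → 0x26007  P=1,RW=1,US=1,PS=0
  L1 @0x26[7] → 0x28007  P=1,RW=1,US=1,PS=0
  ✓ 0x28D45  — 2 lookups

Access #0 fault: NONE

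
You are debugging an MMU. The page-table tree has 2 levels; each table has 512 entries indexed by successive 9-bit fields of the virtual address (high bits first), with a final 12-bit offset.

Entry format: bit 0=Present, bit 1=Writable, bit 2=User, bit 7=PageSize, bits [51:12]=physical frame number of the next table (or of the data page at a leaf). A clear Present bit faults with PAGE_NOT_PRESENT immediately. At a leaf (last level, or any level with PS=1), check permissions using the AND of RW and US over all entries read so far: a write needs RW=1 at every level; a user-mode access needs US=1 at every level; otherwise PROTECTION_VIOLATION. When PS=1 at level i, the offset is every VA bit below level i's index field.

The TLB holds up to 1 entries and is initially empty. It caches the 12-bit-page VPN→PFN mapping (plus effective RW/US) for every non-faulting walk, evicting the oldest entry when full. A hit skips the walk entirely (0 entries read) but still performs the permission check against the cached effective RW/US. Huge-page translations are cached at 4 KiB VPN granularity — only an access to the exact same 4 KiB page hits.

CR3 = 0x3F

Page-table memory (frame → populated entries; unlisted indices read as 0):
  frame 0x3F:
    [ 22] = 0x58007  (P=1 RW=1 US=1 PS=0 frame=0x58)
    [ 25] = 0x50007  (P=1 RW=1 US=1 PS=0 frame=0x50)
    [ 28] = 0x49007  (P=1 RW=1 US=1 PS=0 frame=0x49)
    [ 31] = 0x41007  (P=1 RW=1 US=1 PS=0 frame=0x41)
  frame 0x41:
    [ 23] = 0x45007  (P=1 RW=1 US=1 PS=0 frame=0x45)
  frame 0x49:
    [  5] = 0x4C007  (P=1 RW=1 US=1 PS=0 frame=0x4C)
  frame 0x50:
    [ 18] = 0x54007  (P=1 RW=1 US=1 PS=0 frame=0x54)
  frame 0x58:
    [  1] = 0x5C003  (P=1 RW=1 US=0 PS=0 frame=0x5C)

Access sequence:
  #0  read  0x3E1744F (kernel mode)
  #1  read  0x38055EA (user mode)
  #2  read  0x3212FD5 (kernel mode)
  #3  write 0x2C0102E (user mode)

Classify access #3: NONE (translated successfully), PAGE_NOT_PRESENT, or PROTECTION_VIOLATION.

Walk each access:
#0 VA=0x3E1744F (r,kernel):
  [0] read 0x3F idx=31: raw=0x41007 flags P=1 W=1 U=1 S=0
  [1] read 0x41 idx=23: raw=0x45007 flags P=1 W=1 U=1 S=0
  → PA=0x4544F  (2 entries read)
#1 VA=0x38055EA (r,user):
  [0] read 0x3F idx=28: raw=0x49007 flags P=1 W=1 U=1 S=0
  [1] read 0x49 idx=5: raw=0x4C007 flags P=1 W=1 U=1 S=0
  → PA=0x4C5EA  (2 entries read)
#2 VA=0x3212FD5 (r,kernel):
  [0] read 0x3F idx=25: raw=0x50007 flags P=1 W=1 U=1 S=0
  [1] read 0x50 idx=18: raw=0x54007 flags P=1 W=1 U=1 S=0
  → PA=0x54FD5  (2 entries read)
#3 VA=0x2C0102E (w,user):
  [0] read 0x3F idx=22: raw=0x58007 flags P=1 W=1 U=1 S=0
  [1] read 0x58 idx=1: raw=0x5C003 flags P=1 W=1 U=0 S=0
  → PROTECTION_VIOLATION  (2 entries read)

Access #3 fault: PROTECTION_VIOLATION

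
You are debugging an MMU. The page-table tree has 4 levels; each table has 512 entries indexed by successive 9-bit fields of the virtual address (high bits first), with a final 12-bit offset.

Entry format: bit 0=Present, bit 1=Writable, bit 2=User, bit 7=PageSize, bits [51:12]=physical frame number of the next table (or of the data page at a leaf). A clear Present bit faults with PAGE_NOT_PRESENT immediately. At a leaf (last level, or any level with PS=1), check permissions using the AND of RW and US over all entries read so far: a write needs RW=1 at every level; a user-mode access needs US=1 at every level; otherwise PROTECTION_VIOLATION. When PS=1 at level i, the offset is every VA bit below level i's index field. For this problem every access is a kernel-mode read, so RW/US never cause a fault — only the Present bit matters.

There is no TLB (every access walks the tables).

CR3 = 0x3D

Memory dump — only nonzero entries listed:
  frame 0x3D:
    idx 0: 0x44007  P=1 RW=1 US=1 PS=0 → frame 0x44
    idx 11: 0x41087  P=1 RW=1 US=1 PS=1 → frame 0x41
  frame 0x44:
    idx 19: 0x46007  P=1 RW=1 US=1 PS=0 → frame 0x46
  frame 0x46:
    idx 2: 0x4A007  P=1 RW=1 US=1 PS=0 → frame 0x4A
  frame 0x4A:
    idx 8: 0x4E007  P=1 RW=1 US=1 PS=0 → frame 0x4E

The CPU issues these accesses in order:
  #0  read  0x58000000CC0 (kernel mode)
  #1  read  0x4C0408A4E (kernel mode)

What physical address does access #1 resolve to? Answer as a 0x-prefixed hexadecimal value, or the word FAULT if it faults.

Trace:
#0 VA=0x58000000CC0 (r,kernel):
  L0: frame=0x3D idx=11 entry=0x41087 [P=1 RW=1 US=1 PS=1]
  ✓ 0x41CC0 (huge @L0)  — 1 lookups
#1 VA=0x4C0408A4E (r,kernel):
  L0: frame=0x3D idx=0 entry=0x44007 [P=1 RW=1 US=1 PS=0]
  L1: frame=0x44 idx=19 entry=0x46007 [P=1 RW=1 US=1 PS=0]
  L2: frame=0x46 idx=2 entry=0x4A007 [P=1 RW=1 US=1 PS=0]
  L3: frame=0x4A idx=8 entry=0x4E007 [P=1 RW=1 US=1 PS=0]
  ✓ 0x4EA4E  — 4 lookups

Access #1 PA: 0x4EA4E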